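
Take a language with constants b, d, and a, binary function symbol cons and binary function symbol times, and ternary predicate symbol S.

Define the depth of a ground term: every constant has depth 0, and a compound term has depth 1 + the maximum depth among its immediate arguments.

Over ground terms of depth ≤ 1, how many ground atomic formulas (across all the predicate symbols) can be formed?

First count ground terms of depth ≤ 1.
Let N_k = |{terms of depth ≤ k}|. Then N_0 = 3 and N_k = 3 + N_{k-1}^2 + N_{k-1}^2 for k ≥ 1 (one summand per function symbol, arity giving the exponent).
N_0 = 3
N_1 = 3 + 3^2 + 3^2 = 21
So |H| = 21.
A ground atom is a predicate applied to a tuple of terms from H, so the count is the sum over predicates of |H|^arity:
  S: 21^3 = 9261
Total ground atoms: 9261.

9261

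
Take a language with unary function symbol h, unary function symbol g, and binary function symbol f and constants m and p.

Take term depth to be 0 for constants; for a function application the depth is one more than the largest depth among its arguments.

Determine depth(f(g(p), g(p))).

2

depth(g(p)) = 1 + depth(p) = 1 + 0 = 1
depth(f(g(p), g(p))) = 1 + max(1, 1) = 2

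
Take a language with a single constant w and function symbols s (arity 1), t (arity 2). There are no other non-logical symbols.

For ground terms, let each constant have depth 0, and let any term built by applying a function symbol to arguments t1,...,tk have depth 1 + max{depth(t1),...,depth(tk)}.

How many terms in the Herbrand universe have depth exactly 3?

170

If N_k denotes the number of depth-≤k ground terms, the 1 constant gives N_0 = 1, and each function symbol of arity r contributes N_{k-1}^r new terms at level k: N_k = 1 + N_{k-1} + N_{k-1}^2.
N_0 = 1
N_1 = 1 + 1 + 1^2 = 3
N_2 = 1 + 3 + 3^2 = 13
N_3 = 1 + 13 + 13^2 = 183
Terms of depth exactly 3: N_3 − N_2 = 183 − 13 = 170.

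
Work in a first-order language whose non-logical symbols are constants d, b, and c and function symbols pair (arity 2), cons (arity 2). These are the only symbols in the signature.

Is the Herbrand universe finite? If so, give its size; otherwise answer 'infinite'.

The signature has at least one function symbol (pair, arity 2) and at least one constant (d).
Iterating pair gives infinitely many distinct ground terms: d, pair(d, d), pair(pair(d, d), pair(d, d)), ...
So the Herbrand universe is infinite.

infinite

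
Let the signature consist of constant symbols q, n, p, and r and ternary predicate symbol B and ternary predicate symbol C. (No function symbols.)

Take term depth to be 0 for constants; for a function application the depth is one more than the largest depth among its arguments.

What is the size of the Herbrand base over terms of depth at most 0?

First count ground terms of depth ≤ 0.
With no function symbols every ground term is a constant, so there are exactly 4 ground terms at every depth bound.
N_0 = 4
Explicitly: q, n, p, r.
So |H| = 4.
A ground atom is a predicate applied to a tuple of terms from H, so the count is the sum over predicates of |H|^arity:
  B: 4^3 = 64;  C: 4^3 = 64
Total ground atoms: 64 + 64 = 128.

128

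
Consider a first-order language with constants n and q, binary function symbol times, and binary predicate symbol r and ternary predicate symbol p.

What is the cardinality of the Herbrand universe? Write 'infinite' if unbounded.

infinite

The signature has at least one function symbol (times, arity 2) and at least one constant (n).
Iterating times gives infinitely many distinct ground terms: n, times(n, n), times(times(n, n), times(n, n)), ...
So the Herbrand universe is infinite.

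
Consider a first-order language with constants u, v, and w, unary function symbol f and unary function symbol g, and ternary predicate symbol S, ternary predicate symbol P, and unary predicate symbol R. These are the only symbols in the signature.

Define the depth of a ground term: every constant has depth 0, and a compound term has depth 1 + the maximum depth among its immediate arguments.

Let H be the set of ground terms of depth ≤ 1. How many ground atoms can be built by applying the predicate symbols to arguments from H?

First count ground terms of depth ≤ 1.
Count level by level. With function symbols f/1, g/1, the terms of depth ≤ k are the 3 constants together with each function applied to depth-≤(k−1) tuples, so N_k = 3 + N_{k-1} + N_{k-1}.
N_0 = 3
N_1 = 3 + 3 + 3 = 9
Explicitly: u, v, w, f(u), f(v), f(w), g(u), g(v), g(w).
So |H| = 9.
A ground atom is a predicate applied to a tuple of terms from H, so the count is the sum over predicates of |H|^arity:
  S: 9^3 = 729;  P: 9^3 = 729;  R: 9
Total ground atoms: 729 + 729 + 9 = 1467.

1467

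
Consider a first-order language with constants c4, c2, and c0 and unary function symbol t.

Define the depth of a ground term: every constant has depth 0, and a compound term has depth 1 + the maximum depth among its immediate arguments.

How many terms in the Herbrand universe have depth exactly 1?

Let N_k = |{terms of depth ≤ k}|. Then N_0 = 3 and N_k = 3 + N_{k-1} for k ≥ 1 (one summand per function symbol, arity giving the exponent).
N_0 = 3
N_1 = 3 + 3 = 6
Terms of depth exactly 1: N_1 − N_0 = 6 − 3 = 3.

3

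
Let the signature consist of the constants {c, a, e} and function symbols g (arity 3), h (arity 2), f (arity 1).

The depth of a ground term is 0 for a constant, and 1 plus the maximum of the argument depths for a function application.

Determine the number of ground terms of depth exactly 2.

75855

Let N_k = |{terms of depth ≤ k}|. Then N_0 = 3 and N_k = 3 + N_{k-1}^3 + N_{k-1}^2 + N_{k-1} for k ≥ 1 (one summand per function symbol, arity giving the exponent).
N_0 = 3
N_1 = 3 + 3^3 + 3^2 + 3 = 42
N_2 = 3 + 42^3 + 42^2 + 42 = 75897
Terms of depth exactly 2: N_2 − N_1 = 75897 − 42 = 75855.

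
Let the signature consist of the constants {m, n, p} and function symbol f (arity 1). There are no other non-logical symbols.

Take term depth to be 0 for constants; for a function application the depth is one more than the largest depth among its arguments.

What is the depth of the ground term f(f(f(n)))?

depth(f(n)) = 1 + depth(n) = 1 + 0 = 1
depth(f(f(n))) = 1 + depth(f(n)) = 1 + 1 = 2
depth(f(f(f(n)))) = 1 + depth(f(f(n))) = 1 + 2 = 3

3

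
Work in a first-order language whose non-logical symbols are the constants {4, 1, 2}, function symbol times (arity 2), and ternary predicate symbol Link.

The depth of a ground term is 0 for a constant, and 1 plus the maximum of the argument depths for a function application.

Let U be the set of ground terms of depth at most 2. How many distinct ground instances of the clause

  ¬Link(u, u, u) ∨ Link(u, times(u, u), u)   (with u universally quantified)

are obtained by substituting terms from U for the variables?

Ground terms of depth ≤ 2:
  If N_k denotes the number of depth-≤k ground terms, the 3 constants give N_0 = 3, and each function symbol of arity r contributes N_{k-1}^r new terms at level k: N_k = 3 + N_{k-1}^2.
  N_0 = 3
  N_1 = 3 + 3^2 = 12
  N_2 = 3 + 12^2 = 147
So there are 147 ground terms available for substitution.
The variable u ranges independently over the available ground terms, and distinct assignments produce distinct instances.
Number of ground instances = 147.

147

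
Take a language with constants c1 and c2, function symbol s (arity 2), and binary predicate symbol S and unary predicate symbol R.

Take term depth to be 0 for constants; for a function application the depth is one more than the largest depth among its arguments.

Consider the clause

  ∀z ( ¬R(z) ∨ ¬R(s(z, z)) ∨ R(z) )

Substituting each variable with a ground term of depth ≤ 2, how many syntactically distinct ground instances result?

38

Ground terms of depth ≤ 2:
  Let N_k = |{terms of depth ≤ k}|. Then N_0 = 2 and N_k = 2 + N_{k-1}^2 for k ≥ 1 (one summand per function symbol, arity giving the exponent).
  N_0 = 2
  N_1 = 2 + 2^2 = 6
  N_2 = 2 + 6^2 = 38
So there are 38 ground terms available for substitution.
The variable z ranges independently over the available ground terms, and distinct assignments produce distinct instances.
Number of ground instances = 38.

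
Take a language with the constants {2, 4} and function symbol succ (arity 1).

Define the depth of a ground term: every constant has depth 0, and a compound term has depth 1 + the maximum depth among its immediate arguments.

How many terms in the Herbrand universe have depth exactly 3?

Write N_k for the number of ground terms of depth ≤ k. A term of depth ≤ k is either a constant or a function symbol applied to arguments of depth ≤ k−1, so N_k = 2 + N_{k-1}.
N_0 = 2
N_1 = 2 + 2 = 4
N_2 = 2 + 4 = 6
N_3 = 2 + 6 = 8
Terms of depth exactly 3: N_3 − N_2 = 8 − 6 = 2.

2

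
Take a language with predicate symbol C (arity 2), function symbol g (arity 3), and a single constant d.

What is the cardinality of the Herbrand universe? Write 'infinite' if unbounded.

infinite

The signature has at least one function symbol (g, arity 3) and at least one constant (d).
Iterating g gives infinitely many distinct ground terms: d, g(d, d, d), g(g(d, d, d), g(d, d, d), g(d, d, d)), ...
So the Herbrand universe is infinite.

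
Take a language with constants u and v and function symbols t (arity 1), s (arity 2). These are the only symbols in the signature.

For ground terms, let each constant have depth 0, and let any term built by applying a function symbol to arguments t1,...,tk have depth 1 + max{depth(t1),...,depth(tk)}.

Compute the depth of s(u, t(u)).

2

depth(t(u)) = 1 + depth(u) = 1 + 0 = 1
depth(s(u, t(u))) = 1 + max(0, 1) = 2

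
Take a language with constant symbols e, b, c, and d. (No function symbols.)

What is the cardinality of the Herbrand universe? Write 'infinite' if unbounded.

There are no function symbols, so every ground term is one of the 4 constants.
The Herbrand universe is {e, b, c, d}, which is finite with 4 elements.

4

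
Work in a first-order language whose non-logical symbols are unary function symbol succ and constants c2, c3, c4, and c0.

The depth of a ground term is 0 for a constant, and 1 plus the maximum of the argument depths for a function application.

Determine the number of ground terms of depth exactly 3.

4

Write N_k for the number of ground terms of depth ≤ k. A term of depth ≤ k is either a constant or a function symbol applied to arguments of depth ≤ k−1, so N_k = 4 + N_{k-1}.
N_0 = 4
N_1 = 4 + 4 = 8
N_2 = 4 + 8 = 12
N_3 = 4 + 12 = 16
Terms of depth exactly 3: N_3 − N_2 = 16 − 12 = 4.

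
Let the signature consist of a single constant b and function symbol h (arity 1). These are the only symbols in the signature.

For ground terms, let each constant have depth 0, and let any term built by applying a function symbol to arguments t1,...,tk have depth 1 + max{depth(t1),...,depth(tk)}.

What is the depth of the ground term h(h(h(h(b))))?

depth(h(b)) = 1 + depth(b) = 1 + 0 = 1
depth(h(h(b))) = 1 + depth(h(b)) = 1 + 1 = 2
depth(h(h(h(b)))) = 1 + depth(h(h(b))) = 1 + 2 = 3
depth(h(h(h(h(b))))) = 1 + depth(h(h(h(b)))) = 1 + 3 = 4

4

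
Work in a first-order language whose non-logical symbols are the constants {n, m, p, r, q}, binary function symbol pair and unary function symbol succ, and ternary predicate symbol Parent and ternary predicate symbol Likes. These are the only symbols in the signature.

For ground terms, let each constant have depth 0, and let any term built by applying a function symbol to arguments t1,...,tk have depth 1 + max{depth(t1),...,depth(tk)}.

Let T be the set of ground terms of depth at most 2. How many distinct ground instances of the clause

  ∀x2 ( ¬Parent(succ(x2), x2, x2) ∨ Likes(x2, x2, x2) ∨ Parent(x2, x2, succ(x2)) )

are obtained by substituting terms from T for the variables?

1265

Ground terms of depth ≤ 2:
  Write N_k for the number of ground terms of depth ≤ k. A term of depth ≤ k is either a constant or a function symbol applied to arguments of depth ≤ k−1, so N_k = 5 + N_{k-1}^2 + N_{k-1}.
  N_0 = 5
  N_1 = 5 + 5^2 + 5 = 35
  N_2 = 5 + 35^2 + 35 = 1265
So there are 1265 ground terms available for substitution.
There is 1 variable to instantiate (x2),  occurring in at least one literal, so different choices give different ground instances.
Number of ground instances = 1265.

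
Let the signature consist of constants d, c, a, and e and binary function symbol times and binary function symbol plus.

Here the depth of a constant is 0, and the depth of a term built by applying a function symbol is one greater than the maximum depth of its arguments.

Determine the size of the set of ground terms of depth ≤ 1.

36

If N_k denotes the number of depth-≤k ground terms, the 4 constants give N_0 = 4, and each function symbol of arity r contributes N_{k-1}^r new terms at level k: N_k = 4 + N_{k-1}^2 + N_{k-1}^2.
N_0 = 4
N_1 = 4 + 4^2 + 4^2 = 36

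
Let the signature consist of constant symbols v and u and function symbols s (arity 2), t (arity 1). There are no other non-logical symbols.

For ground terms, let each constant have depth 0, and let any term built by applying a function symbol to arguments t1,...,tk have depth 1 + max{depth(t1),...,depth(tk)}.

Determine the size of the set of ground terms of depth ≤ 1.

Write N_k for the number of ground terms of depth ≤ k. A term of depth ≤ k is either a constant or a function symbol applied to arguments of depth ≤ k−1, so N_k = 2 + N_{k-1}^2 + N_{k-1}.
N_0 = 2
N_1 = 2 + 2^2 + 2 = 8
Explicitly: v, u, s(v, v), s(v, u), s(u, v), s(u, u), t(v), t(u).

8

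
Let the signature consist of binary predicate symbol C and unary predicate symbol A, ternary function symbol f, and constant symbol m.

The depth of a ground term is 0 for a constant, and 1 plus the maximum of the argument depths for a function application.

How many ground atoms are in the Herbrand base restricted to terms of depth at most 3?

533630

First count ground terms of depth ≤ 3.
Write N_k for the number of ground terms of depth ≤ k. A term of depth ≤ k is either a constant or a function symbol applied to arguments of depth ≤ k−1, so N_k = 1 + N_{k-1}^3.
N_0 = 1
N_1 = 1 + 1^3 = 2
N_2 = 1 + 2^3 = 9
N_3 = 1 + 9^3 = 730
So |H| = 730.
A ground atom is a predicate applied to a tuple of terms from H, so the count is the sum over predicates of |H|^arity:
  C: 730^2 = 532900;  A: 730
Total ground atoms: 532900 + 730 = 533630.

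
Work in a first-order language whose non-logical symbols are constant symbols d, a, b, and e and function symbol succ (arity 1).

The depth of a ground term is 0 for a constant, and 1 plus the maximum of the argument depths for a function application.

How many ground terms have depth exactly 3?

If N_k denotes the number of depth-≤k ground terms, the 4 constants give N_0 = 4, and each function symbol of arity r contributes N_{k-1}^r new terms at level k: N_k = 4 + N_{k-1}.
N_0 = 4
N_1 = 4 + 4 = 8
N_2 = 4 + 8 = 12
N_3 = 4 + 12 = 16
Terms of depth exactly 3: N_3 − N_2 = 16 − 12 = 4.

4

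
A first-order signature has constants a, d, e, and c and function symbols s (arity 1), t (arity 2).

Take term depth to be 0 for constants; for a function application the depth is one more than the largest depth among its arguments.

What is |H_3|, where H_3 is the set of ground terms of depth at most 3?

Write N_k for the number of ground terms of depth ≤ k. A term of depth ≤ k is either a constant or a function symbol applied to arguments of depth ≤ k−1, so N_k = 4 + N_{k-1} + N_{k-1}^2.
N_0 = 4
N_1 = 4 + 4 + 4^2 = 24
N_2 = 4 + 24 + 24^2 = 604
N_3 = 4 + 604 + 604^2 = 365424

365424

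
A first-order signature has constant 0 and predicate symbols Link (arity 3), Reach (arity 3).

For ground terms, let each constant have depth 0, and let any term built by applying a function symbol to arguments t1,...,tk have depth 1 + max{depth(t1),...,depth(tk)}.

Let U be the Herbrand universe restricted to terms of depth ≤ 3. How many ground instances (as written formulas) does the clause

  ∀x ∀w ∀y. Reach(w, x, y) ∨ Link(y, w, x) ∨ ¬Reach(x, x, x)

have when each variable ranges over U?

Ground terms of depth ≤ 3:
  With no function symbols every ground term is a constant, so there is exactly 1 ground term at every depth bound.
  N_0 = 1
  N_1 = 1
  N_2 = 1
  N_3 = 1
  Explicitly: 0.
So there is exactly 1 ground term available for substitution.
The clause has 3 distinct variables (x, w, y), each appearing in the body. In the free term algebra distinct substitutions yield syntactically distinct ground instances.
Number of ground instances = 1^3 = 1.

1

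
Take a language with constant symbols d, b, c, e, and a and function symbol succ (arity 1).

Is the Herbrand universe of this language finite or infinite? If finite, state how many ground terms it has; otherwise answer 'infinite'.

infinite

The signature has at least one function symbol (succ, arity 1) and at least one constant (d).
Iterating succ gives infinitely many distinct ground terms: d, succ(d), succ(succ(d)), ...
So the Herbrand universe is infinite.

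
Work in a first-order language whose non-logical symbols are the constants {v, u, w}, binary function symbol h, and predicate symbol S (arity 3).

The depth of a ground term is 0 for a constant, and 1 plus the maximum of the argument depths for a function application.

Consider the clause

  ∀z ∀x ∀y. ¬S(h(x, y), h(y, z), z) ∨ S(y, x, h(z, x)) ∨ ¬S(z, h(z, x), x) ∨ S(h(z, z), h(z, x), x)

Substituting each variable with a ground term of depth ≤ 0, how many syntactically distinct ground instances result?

27

Ground terms of depth ≤ 0:
  Write N_k for the number of ground terms of depth ≤ k. A term of depth ≤ k is either a constant or a function symbol applied to arguments of depth ≤ k−1, so N_k = 3 + N_{k-1}^2.
  N_0 = 3
So there are 3 ground terms available for substitution.
The clause has 3 distinct variables (z, x, y), each appearing in the body. In the free term algebra distinct substitutions yield syntactically distinct ground instances.
Number of ground instances = 3^3 = 27.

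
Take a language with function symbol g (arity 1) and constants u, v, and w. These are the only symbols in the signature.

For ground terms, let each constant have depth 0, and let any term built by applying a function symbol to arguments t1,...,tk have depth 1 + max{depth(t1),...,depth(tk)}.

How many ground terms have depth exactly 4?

3

Write N_k for the number of ground terms of depth ≤ k. A term of depth ≤ k is either a constant or a function symbol applied to arguments of depth ≤ k−1, so N_k = 3 + N_{k-1}.
N_0 = 3
N_1 = 3 + 3 = 6
N_2 = 3 + 6 = 9
N_3 = 3 + 9 = 12
N_4 = 3 + 12 = 15
Terms of depth exactly 4: N_4 − N_3 = 15 − 12 = 3.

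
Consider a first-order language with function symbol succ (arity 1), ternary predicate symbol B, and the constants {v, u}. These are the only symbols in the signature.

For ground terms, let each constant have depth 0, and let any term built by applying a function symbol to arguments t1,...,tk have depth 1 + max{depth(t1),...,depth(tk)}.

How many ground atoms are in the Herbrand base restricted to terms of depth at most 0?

First count ground terms of depth ≤ 0.
Let N_k count ground terms of depth at most k. Each non-constant term of depth ≤ k is some function symbol applied to depth-≤(k−1) arguments, giving N_k = 2 + N_{k-1}.
N_0 = 2
Explicitly: v, u.
So |H| = 2.
A ground atom is a predicate applied to a tuple of terms from H, so the count is the sum over predicates of |H|^arity:
  B: 2^3 = 8
Total ground atoms: 8.

8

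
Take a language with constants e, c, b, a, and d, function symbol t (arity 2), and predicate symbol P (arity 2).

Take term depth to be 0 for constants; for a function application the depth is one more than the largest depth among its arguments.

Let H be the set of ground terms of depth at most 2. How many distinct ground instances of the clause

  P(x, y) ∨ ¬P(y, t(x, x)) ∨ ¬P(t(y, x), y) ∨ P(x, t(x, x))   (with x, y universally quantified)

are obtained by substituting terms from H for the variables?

Ground terms of depth ≤ 2:
  Let N_k count ground terms of depth at most k. Each non-constant term of depth ≤ k is some function symbol applied to depth-≤(k−1) arguments, giving N_k = 5 + N_{k-1}^2.
  N_0 = 5
  N_1 = 5 + 5^2 = 30
  N_2 = 5 + 30^2 = 905
So there are 905 ground terms available for substitution.
The body mentions every one of the 2 quantified variables; since ground terms form a free algebra, no two substitutions collapse to the same formula.
Number of ground instances = 905^2 = 819025.

819025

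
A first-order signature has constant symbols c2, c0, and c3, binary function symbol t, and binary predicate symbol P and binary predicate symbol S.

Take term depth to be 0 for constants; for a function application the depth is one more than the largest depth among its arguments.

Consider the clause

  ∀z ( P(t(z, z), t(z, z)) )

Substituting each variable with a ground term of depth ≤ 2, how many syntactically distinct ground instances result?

147

Ground terms of depth ≤ 2:
  Count level by level. With function symbols t/2, the terms of depth ≤ k are the 3 constants together with each function applied to depth-≤(k−1) tuples, so N_k = 3 + N_{k-1}^2.
  N_0 = 3
  N_1 = 3 + 3^2 = 12
  N_2 = 3 + 12^2 = 147
So there are 147 ground terms available for substitution.
There is 1 variable to instantiate (z),  occurring in at least one literal, so different choices give different ground instances.
Number of ground instances = 147.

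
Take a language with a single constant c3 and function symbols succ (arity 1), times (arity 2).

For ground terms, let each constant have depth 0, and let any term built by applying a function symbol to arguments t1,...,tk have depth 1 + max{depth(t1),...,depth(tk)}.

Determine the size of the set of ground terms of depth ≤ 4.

Let N_k = |{terms of depth ≤ k}|. Then N_0 = 1 and N_k = 1 + N_{k-1} + N_{k-1}^2 for k ≥ 1 (one summand per function symbol, arity giving the exponent).
N_0 = 1
N_1 = 1 + 1 + 1^2 = 3
N_2 = 1 + 3 + 3^2 = 13
N_3 = 1 + 13 + 13^2 = 183
N_4 = 1 + 183 + 183^2 = 33673

33673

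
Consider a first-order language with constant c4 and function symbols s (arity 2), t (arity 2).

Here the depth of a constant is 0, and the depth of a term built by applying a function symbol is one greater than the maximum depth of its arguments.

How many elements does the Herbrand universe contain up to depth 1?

Let N_k = |{terms of depth ≤ k}|. Then N_0 = 1 and N_k = 1 + N_{k-1}^2 + N_{k-1}^2 for k ≥ 1 (one summand per function symbol, arity giving the exponent).
N_0 = 1
N_1 = 1 + 1^2 + 1^2 = 3
Explicitly: c4, s(c4, c4), t(c4, c4).

3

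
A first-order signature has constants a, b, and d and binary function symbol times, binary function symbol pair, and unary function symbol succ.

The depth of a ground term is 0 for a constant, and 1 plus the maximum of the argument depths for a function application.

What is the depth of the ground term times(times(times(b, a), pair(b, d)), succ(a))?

3

depth(times(b, a)) = 1 + max(0, 0) = 1
depth(pair(b, d)) = 1 + max(0, 0) = 1
depth(times(times(b, a), pair(b, d))) = 1 + max(1, 1) = 2
depth(succ(a)) = 1 + depth(a) = 1 + 0 = 1
depth(times(times(times(b, a), pair(b, d)), succ(a))) = 1 + max(2, 1) = 3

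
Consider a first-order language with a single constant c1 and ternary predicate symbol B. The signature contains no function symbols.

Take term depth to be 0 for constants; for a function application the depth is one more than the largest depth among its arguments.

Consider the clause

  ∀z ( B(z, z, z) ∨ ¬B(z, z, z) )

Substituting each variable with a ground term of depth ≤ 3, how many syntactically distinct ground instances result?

1

Ground terms of depth ≤ 3:
  With no function symbols every ground term is a constant, so there is exactly 1 ground term at every depth bound.
  N_0 = 1
  N_1 = 1
  N_2 = 1
  N_3 = 1
  Explicitly: c1.
So there is exactly 1 ground term available for substitution.
The variable z ranges independently over the available ground terms, and distinct assignments produce distinct instances.
Number of ground instances = 1.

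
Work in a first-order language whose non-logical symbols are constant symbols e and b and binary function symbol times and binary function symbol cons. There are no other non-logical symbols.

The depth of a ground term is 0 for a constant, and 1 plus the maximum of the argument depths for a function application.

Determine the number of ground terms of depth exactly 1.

8

Count level by level. With function symbols times/2, cons/2, the terms of depth ≤ k are the 2 constants together with each function applied to depth-≤(k−1) tuples, so N_k = 2 + N_{k-1}^2 + N_{k-1}^2.
N_0 = 2
N_1 = 2 + 2^2 + 2^2 = 10
Terms of depth exactly 1: N_1 − N_0 = 10 − 2 = 8.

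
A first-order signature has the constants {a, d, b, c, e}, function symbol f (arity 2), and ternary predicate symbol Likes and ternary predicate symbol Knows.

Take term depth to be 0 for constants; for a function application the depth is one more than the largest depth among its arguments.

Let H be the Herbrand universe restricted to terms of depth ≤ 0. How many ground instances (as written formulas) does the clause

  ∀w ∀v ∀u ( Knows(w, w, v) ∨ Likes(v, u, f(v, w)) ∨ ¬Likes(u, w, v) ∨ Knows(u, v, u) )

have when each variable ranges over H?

Ground terms of depth ≤ 0:
  Let N_k count ground terms of depth at most k. Each non-constant term of depth ≤ k is some function symbol applied to depth-≤(k−1) arguments, giving N_k = 5 + N_{k-1}^2.
  N_0 = 5
So there are 5 ground terms available for substitution.
There are 3 variables to instantiate (w, v, u), each occurring in at least one literal, so different choices give different ground instances.
Number of ground instances = 5^3 = 125.

125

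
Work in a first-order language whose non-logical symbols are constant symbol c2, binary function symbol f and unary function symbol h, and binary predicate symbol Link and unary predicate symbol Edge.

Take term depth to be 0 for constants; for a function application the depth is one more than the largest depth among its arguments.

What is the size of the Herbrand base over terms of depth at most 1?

12

First count ground terms of depth ≤ 1.
Count level by level. With function symbols f/2, h/1, the terms of depth ≤ k are the 1 constant together with each function applied to depth-≤(k−1) tuples, so N_k = 1 + N_{k-1}^2 + N_{k-1}.
N_0 = 1
N_1 = 1 + 1^2 + 1 = 3
Explicitly: c2, f(c2, c2), h(c2).
So |H| = 3.
Ground atoms are formed by filling each argument slot of a predicate with a term from H, so an r-ary predicate gives |H|^r atoms:
  Link: 3^2 = 9;  Edge: 3
Total ground atoms: 9 + 3 = 12.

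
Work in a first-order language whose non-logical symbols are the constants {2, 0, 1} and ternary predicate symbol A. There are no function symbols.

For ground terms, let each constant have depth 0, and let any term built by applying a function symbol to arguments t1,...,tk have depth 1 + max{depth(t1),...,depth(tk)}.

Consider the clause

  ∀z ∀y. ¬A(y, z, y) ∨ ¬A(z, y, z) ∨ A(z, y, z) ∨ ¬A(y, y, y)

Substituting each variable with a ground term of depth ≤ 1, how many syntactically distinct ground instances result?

Ground terms of depth ≤ 1:
  With no function symbols every ground term is a constant, so there are exactly 3 ground terms at every depth bound.
  N_0 = 3
  N_1 = 3
So there are 3 ground terms available for substitution.
There are 2 variables to instantiate (z, y), each occurring in at least one literal, so different choices give different ground instances.
Number of ground instances = 3^2 = 9.

9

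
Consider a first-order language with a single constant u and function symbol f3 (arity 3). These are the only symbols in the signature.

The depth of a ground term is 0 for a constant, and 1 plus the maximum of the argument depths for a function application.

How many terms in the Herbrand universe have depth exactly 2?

7

Let N_k = |{terms of depth ≤ k}|. Then N_0 = 1 and N_k = 1 + N_{k-1}^3 for k ≥ 1 (one summand per function symbol, arity giving the exponent).
N_0 = 1
N_1 = 1 + 1^3 = 2
N_2 = 1 + 2^3 = 9
Terms of depth exactly 2: N_2 − N_1 = 9 − 2 = 7.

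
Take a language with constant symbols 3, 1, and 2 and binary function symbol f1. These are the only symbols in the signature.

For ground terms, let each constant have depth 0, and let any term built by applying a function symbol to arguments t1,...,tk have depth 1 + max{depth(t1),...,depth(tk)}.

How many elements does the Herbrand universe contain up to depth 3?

21612

Let N_k count ground terms of depth at most k. Each non-constant term of depth ≤ k is some function symbol applied to depth-≤(k−1) arguments, giving N_k = 3 + N_{k-1}^2.
N_0 = 3
N_1 = 3 + 3^2 = 12
N_2 = 3 + 12^2 = 147
N_3 = 3 + 147^2 = 21612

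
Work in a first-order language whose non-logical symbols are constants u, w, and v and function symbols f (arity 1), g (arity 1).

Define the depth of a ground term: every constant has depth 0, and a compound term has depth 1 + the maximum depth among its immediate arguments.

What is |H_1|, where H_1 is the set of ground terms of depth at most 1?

Write N_k for the number of ground terms of depth ≤ k. A term of depth ≤ k is either a constant or a function symbol applied to arguments of depth ≤ k−1, so N_k = 3 + N_{k-1} + N_{k-1}.
N_0 = 3
N_1 = 3 + 3 + 3 = 9

9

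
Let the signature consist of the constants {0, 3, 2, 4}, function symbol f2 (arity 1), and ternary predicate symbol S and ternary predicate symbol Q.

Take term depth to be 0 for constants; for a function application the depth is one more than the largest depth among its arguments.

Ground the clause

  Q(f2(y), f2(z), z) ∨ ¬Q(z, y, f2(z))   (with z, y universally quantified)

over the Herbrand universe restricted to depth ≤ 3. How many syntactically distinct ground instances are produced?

Ground terms of depth ≤ 3:
  Write N_k for the number of ground terms of depth ≤ k. A term of depth ≤ k is either a constant or a function symbol applied to arguments of depth ≤ k−1, so N_k = 4 + N_{k-1}.
  N_0 = 4
  N_1 = 4 + 4 = 8
  N_2 = 4 + 8 = 12
  N_3 = 4 + 12 = 16
So there are 16 ground terms available for substitution.
Each of z, y ranges independently over the available ground terms, and distinct assignments produce distinct instances.
Number of ground instances = 16^2 = 256.

256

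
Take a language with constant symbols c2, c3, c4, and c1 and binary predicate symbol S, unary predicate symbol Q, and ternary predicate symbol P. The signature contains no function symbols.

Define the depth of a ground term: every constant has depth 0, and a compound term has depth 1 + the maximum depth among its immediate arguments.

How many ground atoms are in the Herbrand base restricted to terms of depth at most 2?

84

First count ground terms of depth ≤ 2.
With no function symbols every ground term is a constant, so there are exactly 4 ground terms at every depth bound.
N_0 = 4
N_1 = 4
N_2 = 4
So |H| = 4.
Each predicate of arity r yields |H|^r ground atoms (one per choice of an r-tuple from H):
  S: 4^2 = 16;  Q: 4;  P: 4^3 = 64
Total ground atoms: 16 + 4 + 64 = 84.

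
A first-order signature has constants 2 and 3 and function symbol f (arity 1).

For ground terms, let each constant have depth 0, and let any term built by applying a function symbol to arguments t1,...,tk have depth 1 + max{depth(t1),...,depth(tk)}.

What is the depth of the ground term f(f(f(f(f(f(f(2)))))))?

7

depth(f(2)) = 1 + depth(2) = 1 + 0 = 1
depth(f(f(2))) = 1 + depth(f(2)) = 1 + 1 = 2
depth(f(f(f(2)))) = 1 + depth(f(f(2))) = 1 + 2 = 3
depth(f(f(f(f(2))))) = 1 + depth(f(f(f(2)))) = 1 + 3 = 4
depth(f(f(f(f(f(2)))))) = 1 + depth(f(f(f(f(2))))) = 1 + 4 = 5
depth(f(f(f(f(f(f(2))))))) = 1 + depth(f(f(f(f(f(2)))))) = 1 + 5 = 6
depth(f(f(f(f(f(f(f(2)))))))) = 1 + depth(f(f(f(f(f(f(2))))))) = 1 + 6 = 7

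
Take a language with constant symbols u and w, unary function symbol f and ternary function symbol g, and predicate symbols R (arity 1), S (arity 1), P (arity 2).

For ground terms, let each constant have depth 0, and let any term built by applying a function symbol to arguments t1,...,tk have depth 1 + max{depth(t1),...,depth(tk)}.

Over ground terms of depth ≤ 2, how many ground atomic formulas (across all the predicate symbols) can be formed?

First count ground terms of depth ≤ 2.
If N_k denotes the number of depth-≤k ground terms, the 2 constants give N_0 = 2, and each function symbol of arity r contributes N_{k-1}^r new terms at level k: N_k = 2 + N_{k-1} + N_{k-1}^3.
N_0 = 2
N_1 = 2 + 2 + 2^3 = 12
N_2 = 2 + 12 + 12^3 = 1742
So |H| = 1742.
Ground atoms are formed by filling each argument slot of a predicate with a term from H, so an r-ary predicate gives |H|^r atoms:
  R: 1742;  S: 1742;  P: 1742^2 = 3034564
Total ground atoms: 1742 + 1742 + 3034564 = 3038048.

3038048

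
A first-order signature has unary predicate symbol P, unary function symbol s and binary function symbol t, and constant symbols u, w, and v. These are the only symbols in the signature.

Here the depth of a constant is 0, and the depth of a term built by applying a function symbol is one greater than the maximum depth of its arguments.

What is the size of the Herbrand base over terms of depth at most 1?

15

First count ground terms of depth ≤ 1.
Let N_k count ground terms of depth at most k. Each non-constant term of depth ≤ k is some function symbol applied to depth-≤(k−1) arguments, giving N_k = 3 + N_{k-1} + N_{k-1}^2.
N_0 = 3
N_1 = 3 + 3 + 3^2 = 15
So |H| = 15.
Each predicate of arity r yields |H|^r ground atoms (one per choice of an r-tuple from H):
  P: 15
Total ground atoms: 15.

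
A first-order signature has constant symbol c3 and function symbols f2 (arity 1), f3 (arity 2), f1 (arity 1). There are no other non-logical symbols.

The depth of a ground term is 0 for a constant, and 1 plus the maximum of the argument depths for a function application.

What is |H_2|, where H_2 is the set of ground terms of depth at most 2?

25

Count level by level. With function symbols f2/1, f3/2, f1/1, the terms of depth ≤ k are the 1 constant together with each function applied to depth-≤(k−1) tuples, so N_k = 1 + N_{k-1} + N_{k-1}^2 + N_{k-1}.
N_0 = 1
N_1 = 1 + 1 + 1^2 + 1 = 4
N_2 = 1 + 4 + 4^2 + 4 = 25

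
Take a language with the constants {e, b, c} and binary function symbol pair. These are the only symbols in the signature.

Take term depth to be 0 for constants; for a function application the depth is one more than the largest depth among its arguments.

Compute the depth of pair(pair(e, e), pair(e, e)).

depth(pair(e, e)) = 1 + max(0, 0) = 1
depth(pair(pair(e, e), pair(e, e))) = 1 + max(1, 1) = 2

2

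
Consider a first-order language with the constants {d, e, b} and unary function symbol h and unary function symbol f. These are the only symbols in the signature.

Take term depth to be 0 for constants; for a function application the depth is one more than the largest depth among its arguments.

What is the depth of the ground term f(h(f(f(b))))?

depth(f(b)) = 1 + depth(b) = 1 + 0 = 1
depth(f(f(b))) = 1 + depth(f(b)) = 1 + 1 = 2
depth(h(f(f(b)))) = 1 + depth(f(f(b))) = 1 + 2 = 3
depth(f(h(f(f(b))))) = 1 + depth(h(f(f(b)))) = 1 + 3 = 4

4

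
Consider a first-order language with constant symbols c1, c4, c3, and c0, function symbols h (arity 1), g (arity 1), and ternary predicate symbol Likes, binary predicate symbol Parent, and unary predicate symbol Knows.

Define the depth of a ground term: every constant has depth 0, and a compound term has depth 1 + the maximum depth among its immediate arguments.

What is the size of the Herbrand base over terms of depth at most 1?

1884

First count ground terms of depth ≤ 1.
Count level by level. With function symbols h/1, g/1, the terms of depth ≤ k are the 4 constants together with each function applied to depth-≤(k−1) tuples, so N_k = 4 + N_{k-1} + N_{k-1}.
N_0 = 4
N_1 = 4 + 4 + 4 = 12
So |H| = 12.
Each predicate of arity r yields |H|^r ground atoms (one per choice of an r-tuple from H):
  Likes: 12^3 = 1728;  Parent: 12^2 = 144;  Knows: 12
Total ground atoms: 1728 + 144 + 12 = 1884.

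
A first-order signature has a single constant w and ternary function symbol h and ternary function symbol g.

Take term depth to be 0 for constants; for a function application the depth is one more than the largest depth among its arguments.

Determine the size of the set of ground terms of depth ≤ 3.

Let N_k = |{terms of depth ≤ k}|. Then N_0 = 1 and N_k = 1 + N_{k-1}^3 + N_{k-1}^3 for k ≥ 1 (one summand per function symbol, arity giving the exponent).
N_0 = 1
N_1 = 1 + 1^3 + 1^3 = 3
N_2 = 1 + 3^3 + 3^3 = 55
N_3 = 1 + 55^3 + 55^3 = 332751

332751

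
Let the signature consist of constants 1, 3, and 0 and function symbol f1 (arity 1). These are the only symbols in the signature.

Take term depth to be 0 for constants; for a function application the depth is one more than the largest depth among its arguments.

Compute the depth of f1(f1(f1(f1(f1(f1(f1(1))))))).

7

depth(f1(1)) = 1 + depth(1) = 1 + 0 = 1
depth(f1(f1(1))) = 1 + depth(f1(1)) = 1 + 1 = 2
depth(f1(f1(f1(1)))) = 1 + depth(f1(f1(1))) = 1 + 2 = 3
depth(f1(f1(f1(f1(1))))) = 1 + depth(f1(f1(f1(1)))) = 1 + 3 = 4
depth(f1(f1(f1(f1(f1(1)))))) = 1 + depth(f1(f1(f1(f1(1))))) = 1 + 4 = 5
depth(f1(f1(f1(f1(f1(f1(1))))))) = 1 + depth(f1(f1(f1(f1(f1(1)))))) = 1 + 5 = 6
depth(f1(f1(f1(f1(f1(f1(f1(1)))))))) = 1 + depth(f1(f1(f1(f1(f1(f1(1))))))) = 1 + 6 = 7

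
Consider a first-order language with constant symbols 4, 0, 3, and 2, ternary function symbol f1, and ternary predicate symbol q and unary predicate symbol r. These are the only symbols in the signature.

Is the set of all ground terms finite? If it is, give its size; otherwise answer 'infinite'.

infinite

The signature has at least one function symbol (f1, arity 3) and at least one constant (4).
Iterating f1 gives infinitely many distinct ground terms: 4, f1(4, 4, 4), f1(f1(4, 4, 4), f1(4, 4, 4), f1(4, 4, 4)), ...
So the Herbrand universe is infinite.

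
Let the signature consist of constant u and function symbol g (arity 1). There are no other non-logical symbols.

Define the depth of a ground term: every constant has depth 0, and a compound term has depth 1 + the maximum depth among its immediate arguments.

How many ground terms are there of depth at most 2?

Count level by level. With function symbols g/1, the terms of depth ≤ k are the 1 constant together with each function applied to depth-≤(k−1) tuples, so N_k = 1 + N_{k-1}.
N_0 = 1
N_1 = 1 + 1 = 2
N_2 = 1 + 2 = 3

3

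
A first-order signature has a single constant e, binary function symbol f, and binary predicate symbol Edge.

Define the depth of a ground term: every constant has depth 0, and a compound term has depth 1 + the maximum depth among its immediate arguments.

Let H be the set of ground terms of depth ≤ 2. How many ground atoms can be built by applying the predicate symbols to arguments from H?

25

First count ground terms of depth ≤ 2.
Count level by level. With function symbols f/2, the terms of depth ≤ k are the 1 constant together with each function applied to depth-≤(k−1) tuples, so N_k = 1 + N_{k-1}^2.
N_0 = 1
N_1 = 1 + 1^2 = 2
N_2 = 1 + 2^2 = 5
Explicitly: e, f(e, e), f(e, f(e, e)), f(f(e, e), e), f(f(e, e), f(e, e)).
So |H| = 5.
For each predicate symbol, the number of ground atoms is |H| raised to its arity; summing:
  Edge: 5^2 = 25
Total ground atoms: 25.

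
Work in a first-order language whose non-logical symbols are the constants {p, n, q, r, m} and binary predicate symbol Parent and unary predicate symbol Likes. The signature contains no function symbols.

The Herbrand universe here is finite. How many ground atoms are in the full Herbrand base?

30

With no function symbols, the Herbrand universe is just the 5 constants.
Ground atoms per predicate: Parent: 5^2 = 25, Likes: 5.
Herbrand base size = 25 + 5 = 30.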